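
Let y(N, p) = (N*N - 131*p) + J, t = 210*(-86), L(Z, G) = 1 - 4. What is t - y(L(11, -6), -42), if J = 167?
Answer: -23738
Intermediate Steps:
L(Z, G) = -3
t = -18060
y(N, p) = 167 + N² - 131*p (y(N, p) = (N*N - 131*p) + 167 = (N² - 131*p) + 167 = 167 + N² - 131*p)
t - y(L(11, -6), -42) = -18060 - (167 + (-3)² - 131*(-42)) = -18060 - (167 + 9 + 5502) = -18060 - 1*5678 = -18060 - 5678 = -23738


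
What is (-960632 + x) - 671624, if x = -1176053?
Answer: -2808309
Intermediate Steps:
(-960632 + x) - 671624 = (-960632 - 1176053) - 671624 = -2136685 - 671624 = -2808309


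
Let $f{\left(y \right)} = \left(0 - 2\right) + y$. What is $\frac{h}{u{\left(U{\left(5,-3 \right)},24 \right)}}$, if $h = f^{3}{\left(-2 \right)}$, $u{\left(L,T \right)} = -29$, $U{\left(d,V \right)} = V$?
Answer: $\frac{64}{29} \approx 2.2069$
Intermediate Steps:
$f{\left(y \right)} = -2 + y$
$h = -64$ ($h = \left(-2 - 2\right)^{3} = \left(-4\right)^{3} = -64$)
$\frac{h}{u{\left(U{\left(5,-3 \right)},24 \right)}} = - \frac{64}{-29} = \left(-64\right) \left(- \frac{1}{29}\right) = \frac{64}{29}$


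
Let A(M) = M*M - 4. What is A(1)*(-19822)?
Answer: 59466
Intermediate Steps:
A(M) = -4 + M² (A(M) = M² - 4 = -4 + M²)
A(1)*(-19822) = (-4 + 1²)*(-19822) = (-4 + 1)*(-19822) = -3*(-19822) = 59466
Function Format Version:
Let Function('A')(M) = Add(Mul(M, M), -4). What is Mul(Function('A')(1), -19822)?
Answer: 59466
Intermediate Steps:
Function('A')(M) = Add(-4, Pow(M, 2)) (Function('A')(M) = Add(Pow(M, 2), -4) = Add(-4, Pow(M, 2)))
Mul(Function('A')(1), -19822) = Mul(Add(-4, Pow(1, 2)), -19822) = Mul(Add(-4, 1), -19822) = Mul(-3, -19822) = 59466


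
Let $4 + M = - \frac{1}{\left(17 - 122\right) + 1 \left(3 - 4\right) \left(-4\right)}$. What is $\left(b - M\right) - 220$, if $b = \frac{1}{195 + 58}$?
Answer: $- \frac{5519600}{25553} \approx -216.01$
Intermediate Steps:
$b = \frac{1}{253} \approx 0.0039526$
$M = - \frac{403}{101}$ ($M = -4 - \frac{1}{\left(17 - 122\right) + 1 \left(3 - 4\right) \left(-4\right)} = -4 - \frac{1}{-105 + 1 \left(-1\right) \left(-4\right)} = -4 - \frac{1}{-105 - -4} = -4 - \frac{1}{-105 + 4} = -4 - \frac{1}{-101} = -4 - - \frac{1}{101} = -4 + \frac{1}{101} = - \frac{403}{101} \approx -3.9901$)
$\left(b - M\right) - 220 = \left(\frac{1}{253} - - \frac{403}{101}\right) - 220 = \left(\frac{1}{253} + \frac{403}{101}\right) - 220 = \frac{102060}{25553} - 220 = - \frac{5519600}{25553}$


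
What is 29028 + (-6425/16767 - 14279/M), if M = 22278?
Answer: 3614199329395/124511742 ≈ 29027.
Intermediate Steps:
29028 + (-6425/16767 - 14279/M) = 29028 + (-6425/16767 - 14279/22278) = 29028 - 127517381/124511742 = 3614199329395/124511742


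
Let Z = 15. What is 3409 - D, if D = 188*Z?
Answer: 589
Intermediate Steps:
D = 2820 (D = 188*15 = 2820)
3409 - D = 3409 - 1*2820 = 3409 - 2820 = 589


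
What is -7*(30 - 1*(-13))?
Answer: -301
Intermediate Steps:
-7*(30 - 1*(-13)) = -7*(30 + 13) = -7*43 = -301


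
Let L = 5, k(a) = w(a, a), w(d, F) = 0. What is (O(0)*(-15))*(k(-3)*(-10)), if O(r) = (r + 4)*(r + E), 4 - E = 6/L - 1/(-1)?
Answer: 0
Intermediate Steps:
k(a) = 0
E = 9/5 (E = 4 - (6/5 - 1/(-1)) = 4 - (6*(1/5) - 1*(-1)) = 4 - (6/5 + 1) = 4 - 1*11/5 = 4 - 11/5 = 9/5 ≈ 1.8000)
O(r) = (4 + r)*(9/5 + r) (O(r) = (r + 4)*(r + 9/5) = (4 + r)*(9/5 + r))
(O(0)*(-15))*(k(-3)*(-10)) = ((36/5 + 0**2 + (29/5)*0)*(-15))*(0*(-10)) = ((36/5 + 0 + 0)*(-15))*0 = ((36/5)*(-15))*0 = -108*0 = 0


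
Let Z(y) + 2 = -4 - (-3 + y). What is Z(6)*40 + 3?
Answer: -357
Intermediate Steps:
Z(y) = -3 - y (Z(y) = -2 + (-4 - (-3 + y)) = -2 + (-4 + (3 - y)) = -2 + (-1 - y) = -3 - y)
Z(6)*40 + 3 = (-3 - 1*6)*40 + 3 = (-3 - 6)*40 + 3 = -9*40 + 3 = -360 + 3 = -357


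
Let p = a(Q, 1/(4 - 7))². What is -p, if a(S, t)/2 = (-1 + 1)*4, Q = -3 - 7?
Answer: 0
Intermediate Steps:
Q = -10
a(S, t) = 0 (a(S, t) = 2*((-1 + 1)*4) = 2*(0*4) = 2*0 = 0)
p = 0 (p = 0² = 0)
-p = -1*0 = 0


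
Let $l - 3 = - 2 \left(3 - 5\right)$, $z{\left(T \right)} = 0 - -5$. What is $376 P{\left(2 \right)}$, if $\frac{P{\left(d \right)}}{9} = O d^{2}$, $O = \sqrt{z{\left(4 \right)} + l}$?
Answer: $27072 \sqrt{3} \approx 46890.0$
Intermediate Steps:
$z{\left(T \right)} = 5$ ($z{\left(T \right)} = 0 + 5 = 5$)
$l = 7$ ($l = 3 - 2 \left(3 - 5\right) = 3 - -4 = 3 + 4 = 7$)
$O = 2 \sqrt{3}$ ($O = \sqrt{5 + 7} = \sqrt{12} = 2 \sqrt{3} \approx 3.4641$)
$P{\left(d \right)} = 18 \sqrt{3} d^{2}$ ($P{\left(d \right)} = 9 \cdot 2 \sqrt{3} d^{2} = 18 \sqrt{3} d^{2}$)
$376 P{\left(2 \right)} = 376 \cdot 18 \sqrt{3} \cdot 2^{2} = 376 \cdot 18 \sqrt{3} \cdot 4 = 376 \cdot 72 \sqrt{3} = 27072 \sqrt{3}$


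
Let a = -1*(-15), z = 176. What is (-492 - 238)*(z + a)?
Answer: -139430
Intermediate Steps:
a = 15
(-492 - 238)*(z + a) = (-492 - 238)*(176 + 15) = -730*191 = -139430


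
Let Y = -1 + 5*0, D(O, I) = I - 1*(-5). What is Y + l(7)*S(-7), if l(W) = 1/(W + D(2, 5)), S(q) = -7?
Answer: -24/17 ≈ -1.4118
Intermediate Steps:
D(O, I) = 5 + I (D(O, I) = I + 5 = 5 + I)
Y = -1 (Y = -1 + 0 = -1)
l(W) = 1/(10 + W) (l(W) = 1/(W + (5 + 5)) = 1/(W + 10) = 1/(10 + W))
Y + l(7)*S(-7) = -1 - 7/(10 + 7) = -1 - 7/17 = -24/17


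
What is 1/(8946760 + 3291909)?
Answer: 1/12238669 ≈ 8.1708e-8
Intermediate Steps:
1/(8946760 + 3291909) = 1/12238669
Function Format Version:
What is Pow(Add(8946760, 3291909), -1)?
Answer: Rational(1, 12238669) ≈ 8.1708e-8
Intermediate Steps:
Pow(Add(8946760, 3291909), -1) = Pow(12238669, -1) = Rational(1, 12238669)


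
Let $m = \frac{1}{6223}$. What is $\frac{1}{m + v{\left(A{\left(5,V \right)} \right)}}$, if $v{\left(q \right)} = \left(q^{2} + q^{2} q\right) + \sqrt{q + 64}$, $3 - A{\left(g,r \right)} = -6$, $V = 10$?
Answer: $\frac{31367846713}{25405133899944} - \frac{38725729 \sqrt{73}}{25405133899944} \approx 0.0012217$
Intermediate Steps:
$A{\left(g,r \right)} = 9$ ($A{\left(g,r \right)} = 3 - -6 = 3 + 6 = 9$)
$v{\left(q \right)} = q^{2} + q^{3} + \sqrt{64 + q}$ ($v{\left(q \right)} = \left(q^{2} + q^{3}\right) + \sqrt{64 + q} = q^{2} + q^{3} + \sqrt{64 + q}$)
$m = \frac{1}{6223} \approx 0.00016069$
$\frac{1}{m + v{\left(A{\left(5,V \right)} \right)}} = \frac{1}{\frac{1}{6223} + \left(9^{2} + 9^{3} + \sqrt{64 + 9}\right)} = \frac{1}{\frac{1}{6223} + \left(81 + 729 + \sqrt{73}\right)} = \frac{1}{\frac{1}{6223} + \left(810 + \sqrt{73}\right)} = \frac{1}{\frac{5040631}{6223} + \sqrt{73}}$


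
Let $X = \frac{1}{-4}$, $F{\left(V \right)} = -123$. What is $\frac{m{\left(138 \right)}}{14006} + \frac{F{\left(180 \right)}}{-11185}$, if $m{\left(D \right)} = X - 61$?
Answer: $\frac{4150627}{626628440} \approx 0.0066237$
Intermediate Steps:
$X = - \frac{1}{4} \approx -0.25$
$m{\left(D \right)} = - \frac{245}{4}$ ($m{\left(D \right)} = - \frac{1}{4} - 61 = - \frac{245}{4}$)
$\frac{m{\left(138 \right)}}{14006} + \frac{F{\left(180 \right)}}{-11185} = - \frac{245}{4 \cdot 14006} - \frac{123}{-11185} = \left(- \frac{245}{4}\right) \frac{1}{14006} - - \frac{123}{11185} = - \frac{245}{56024} + \frac{123}{11185} = \frac{4150627}{626628440}$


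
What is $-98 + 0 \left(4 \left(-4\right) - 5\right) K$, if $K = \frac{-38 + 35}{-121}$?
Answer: $-98$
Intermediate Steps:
$K = \frac{3}{121}$ ($K = \left(-3\right) \left(- \frac{1}{121}\right) = \frac{3}{121} \approx 0.024793$)
$-98 + 0 \left(4 \left(-4\right) - 5\right) K = -98 + 0 \left(4 \left(-4\right) - 5\right) \frac{3}{121} = -98 + 0 \left(-16 - 5\right) \frac{3}{121} = -98 + 0 \left(-21\right) \frac{3}{121} = -98 + 0 \cdot \frac{3}{121} = -98 + 0 = -98$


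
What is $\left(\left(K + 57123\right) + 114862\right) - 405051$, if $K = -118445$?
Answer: $-351511$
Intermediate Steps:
$\left(\left(K + 57123\right) + 114862\right) - 405051 = \left(\left(-118445 + 57123\right) + 114862\right) - 405051 = \left(-61322 + 114862\right) - 405051 = 53540 - 405051 = -351511$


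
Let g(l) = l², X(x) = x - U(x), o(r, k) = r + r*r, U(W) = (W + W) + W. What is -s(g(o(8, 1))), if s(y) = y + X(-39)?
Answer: -5262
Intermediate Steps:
U(W) = 3*W (U(W) = 2*W + W = 3*W)
o(r, k) = r + r²
X(x) = -2*x (X(x) = x - 3*x = -2*x)
s(y) = 78 + y (s(y) = y - 2*(-39) = y + 78 = 78 + y)
-s(g(o(8, 1))) = -(78 + (8*(1 + 8))²) = -(78 + (8*9)²) = -(78 + 72²) = -(78 + 5184) = -1*5262 = -5262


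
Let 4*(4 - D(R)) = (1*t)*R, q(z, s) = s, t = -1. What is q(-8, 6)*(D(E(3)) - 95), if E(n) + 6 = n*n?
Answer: -1083/2 ≈ -541.50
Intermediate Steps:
E(n) = -6 + n**2 (E(n) = -6 + n*n = -6 + n**2)
D(R) = 4 + R/4 (D(R) = 4 - 1*(-1)*R/4 = 4 - (-1)*R/4 = 4 + R/4)
q(-8, 6)*(D(E(3)) - 95) = 6*((4 + (-6 + 3**2)/4) - 95) = 6*((4 + (-6 + 9)/4) - 95) = 6*((4 + (1/4)*3) - 95) = 6*((4 + 3/4) - 95) = 6*(19/4 - 95) = 6*(-361/4) = -1083/2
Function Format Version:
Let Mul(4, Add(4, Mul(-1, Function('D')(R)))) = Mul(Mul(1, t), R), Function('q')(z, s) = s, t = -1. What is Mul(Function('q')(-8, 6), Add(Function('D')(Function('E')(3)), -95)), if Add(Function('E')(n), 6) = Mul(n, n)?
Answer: Rational(-1083, 2) ≈ -541.50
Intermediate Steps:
Function('E')(n) = Add(-6, Pow(n, 2)) (Function('E')(n) = Add(-6, Mul(n, n)) = Add(-6, Pow(n, 2)))
Function('D')(R) = Add(4, Mul(Rational(1, 4), R)) (Function('D')(R) = Add(4, Mul(Rational(-1, 4), Mul(Mul(1, -1), R))) = Add(4, Mul(Rational(-1, 4), Mul(-1, R))) = Add(4, Mul(Rational(1, 4), R)))
Mul(Function('q')(-8, 6), Add(Function('D')(Function('E')(3)), -95)) = Mul(6, Add(Add(4, Mul(Rational(1, 4), Add(-6, Pow(3, 2)))), -95)) = Mul(6, Add(Add(4, Mul(Rational(1, 4), Add(-6, 9))), -95)) = Mul(6, Add(Add(4, Mul(Rational(1, 4), 3)), -95)) = Mul(6, Add(Add(4, Rational(3, 4)), -95)) = Mul(6, Add(Rational(19, 4), -95)) = Mul(6, Rational(-361, 4)) = Rational(-1083, 2)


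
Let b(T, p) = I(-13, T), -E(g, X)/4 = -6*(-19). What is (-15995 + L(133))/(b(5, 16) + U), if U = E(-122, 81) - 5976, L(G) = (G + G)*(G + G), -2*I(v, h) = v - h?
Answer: -54761/6423 ≈ -8.5258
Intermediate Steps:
E(g, X) = -456 (E(g, X) = -(-24)*(-19) = -4*114 = -456)
I(v, h) = h/2 - v/2 (I(v, h) = -(v - h)/2 = h/2 - v/2)
b(T, p) = 13/2 + T/2 (b(T, p) = T/2 - ½*(-13) = T/2 + 13/2 = 13/2 + T/2)
L(G) = 4*G² (L(G) = (2*G)*(2*G) = 4*G²)
U = -6432 (U = -456 - 5976 = -6432)
(-15995 + L(133))/(b(5, 16) + U) = (-15995 + 4*133²)/((13/2 + (½)*5) - 6432) = (-15995 + 4*17689)/((13/2 + 5/2) - 6432) = (-15995 + 70756)/(9 - 6432) = 54761/(-6423) = 54761*(-1/6423) = -54761/6423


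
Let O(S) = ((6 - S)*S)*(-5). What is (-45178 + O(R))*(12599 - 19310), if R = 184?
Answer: -795803802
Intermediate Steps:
O(S) = -5*S*(6 - S) (O(S) = (S*(6 - S))*(-5) = -5*S*(6 - S))
(-45178 + O(R))*(12599 - 19310) = (-45178 + 5*184*(-6 + 184))*(12599 - 19310) = (-45178 + 5*184*178)*(-6711) = (-45178 + 163760)*(-6711) = 118582*(-6711) = -795803802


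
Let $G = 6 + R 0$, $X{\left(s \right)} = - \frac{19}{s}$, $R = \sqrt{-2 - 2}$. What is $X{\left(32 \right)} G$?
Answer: $- \frac{57}{16} \approx -3.5625$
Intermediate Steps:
$R = 2 i$ ($R = \sqrt{-4} = 2 i \approx 2.0 i$)
$G = 6$ ($G = 6 + 2 i 0 = 6 + 0 = 6$)
$X{\left(32 \right)} G = - \frac{19}{32} \cdot 6 = \left(-19\right) \frac{1}{32} \cdot 6 = \left(- \frac{19}{32}\right) 6 = - \frac{57}{16}$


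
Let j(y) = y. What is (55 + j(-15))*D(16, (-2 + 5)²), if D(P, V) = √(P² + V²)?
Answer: 40*√337 ≈ 734.30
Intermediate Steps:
(55 + j(-15))*D(16, (-2 + 5)²) = (55 - 15)*√(16² + ((-2 + 5)²)²) = 40*√(256 + (3²)²) = 40*√(256 + 9²) = 40*√(256 + 81) = 40*√337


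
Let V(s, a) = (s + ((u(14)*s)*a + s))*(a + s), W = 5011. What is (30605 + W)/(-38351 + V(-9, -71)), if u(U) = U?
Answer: -5088/107513 ≈ -0.047325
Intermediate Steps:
V(s, a) = (a + s)*(2*s + 14*a*s) (V(s, a) = (s + ((14*s)*a + s))*(a + s) = (s + (14*a*s + s))*(a + s) = (s + (s + 14*a*s))*(a + s) = (2*s + 14*a*s)*(a + s) = (a + s)*(2*s + 14*a*s))
(30605 + W)/(-38351 + V(-9, -71)) = (30605 + 5011)/(-38351 + 2*(-9)*(-71 - 9 + 7*(-71)² + 7*(-71)*(-9))) = 35616/(-38351 + 2*(-9)*(-71 - 9 + 7*5041 + 4473)) = 35616/(-38351 + 2*(-9)*(-71 - 9 + 35287 + 4473)) = 35616/(-38351 + 2*(-9)*39680) = 35616/(-38351 - 714240) = 35616/(-752591) = 35616*(-1/752591) = -5088/107513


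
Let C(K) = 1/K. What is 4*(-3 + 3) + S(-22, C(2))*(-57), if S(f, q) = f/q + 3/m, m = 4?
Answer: 9861/4 ≈ 2465.3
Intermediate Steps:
C(K) = 1/K
S(f, q) = ¾ + f/q (S(f, q) = f/q + 3/4 = f/q + 3*(¼) = f/q + ¾ = ¾ + f/q)
4*(-3 + 3) + S(-22, C(2))*(-57) = 4*(-3 + 3) + (¾ - 22/(1/2))*(-57) = 4*0 + (¾ - 22/½)*(-57) = 0 + (¾ - 22*2)*(-57) = 0 + (¾ - 44)*(-57) = 0 - 173/4*(-57) = 0 + 9861/4 = 9861/4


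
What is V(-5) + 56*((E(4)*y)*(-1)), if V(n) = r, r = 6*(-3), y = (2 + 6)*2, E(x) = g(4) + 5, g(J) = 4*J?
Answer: -18834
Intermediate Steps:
E(x) = 21 (E(x) = 4*4 + 5 = 16 + 5 = 21)
y = 16 (y = 8*2 = 16)
r = -18
V(n) = -18
V(-5) + 56*((E(4)*y)*(-1)) = -18 + 56*((21*16)*(-1)) = -18 + 56*(336*(-1)) = -18 + 56*(-336) = -18 - 18816 = -18834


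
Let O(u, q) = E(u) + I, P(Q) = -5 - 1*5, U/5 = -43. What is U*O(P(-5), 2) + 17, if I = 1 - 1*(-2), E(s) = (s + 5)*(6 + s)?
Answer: -4928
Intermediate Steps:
U = -215 (U = 5*(-43) = -215)
E(s) = (5 + s)*(6 + s)
P(Q) = -10 (P(Q) = -5 - 5 = -10)
I = 3 (I = 1 + 2 = 3)
O(u, q) = 33 + u² + 11*u (O(u, q) = (30 + u² + 11*u) + 3 = 33 + u² + 11*u)
U*O(P(-5), 2) + 17 = -215*(33 + (-10)² + 11*(-10)) + 17 = -215*(33 + 100 - 110) + 17 = -215*23 + 17 = -4945 + 17 = -4928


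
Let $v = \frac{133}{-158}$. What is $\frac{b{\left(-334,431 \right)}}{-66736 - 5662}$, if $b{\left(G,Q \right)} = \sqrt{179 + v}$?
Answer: $- \frac{\sqrt{4447542}}{11438884} \approx -0.00018436$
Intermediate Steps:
$v = - \frac{133}{158}$ ($v = 133 \left(- \frac{1}{158}\right) = - \frac{133}{158} \approx -0.84177$)
$b{\left(G,Q \right)} = \frac{\sqrt{4447542}}{158}$ ($b{\left(G,Q \right)} = \sqrt{179 - \frac{133}{158}} = \sqrt{\frac{28149}{158}} = \frac{\sqrt{4447542}}{158}$)
$\frac{b{\left(-334,431 \right)}}{-66736 - 5662} = \frac{\frac{1}{158} \sqrt{4447542}}{-66736 - 5662} = \frac{\frac{1}{158} \sqrt{4447542}}{-72398} = \frac{\sqrt{4447542}}{158} \left(- \frac{1}{72398}\right) = - \frac{\sqrt{4447542}}{11438884}$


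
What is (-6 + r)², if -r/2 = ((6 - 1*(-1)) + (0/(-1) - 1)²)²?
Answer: 17956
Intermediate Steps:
r = -128 (r = -2*((6 - 1*(-1)) + (0/(-1) - 1)²)² = -2*((6 + 1) + (0*(-1) - 1)²)² = -2*(7 + (0 - 1)²)² = -2*(7 + (-1)²)² = -2*(7 + 1)² = -2*8² = -2*64 = -128)
(-6 + r)² = (-6 - 128)² = (-134)² = 17956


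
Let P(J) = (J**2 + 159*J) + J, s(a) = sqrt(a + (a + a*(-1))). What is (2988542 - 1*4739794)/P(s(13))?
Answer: 1751252/25587 - 280200320*sqrt(13)/332631 ≈ -2968.8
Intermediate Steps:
s(a) = sqrt(a) (s(a) = sqrt(a + (a - a)) = sqrt(a + 0) = sqrt(a))
P(J) = J**2 + 160*J
(2988542 - 1*4739794)/P(s(13)) = (2988542 - 1*4739794)/((sqrt(13)*(160 + sqrt(13)))) = (2988542 - 4739794)*(sqrt(13)/(13*(160 + sqrt(13)))) = -1751252*sqrt(13)/(13*(160 + sqrt(13)))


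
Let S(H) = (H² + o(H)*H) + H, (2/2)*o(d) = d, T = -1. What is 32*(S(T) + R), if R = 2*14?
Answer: 928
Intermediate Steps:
o(d) = d
S(H) = H + 2*H² (S(H) = (H² + H*H) + H = (H² + H²) + H = 2*H² + H = H + 2*H²)
R = 28
32*(S(T) + R) = 32*(-(1 + 2*(-1)) + 28) = 32*(-(1 - 2) + 28) = 32*(-1*(-1) + 28) = 32*(1 + 28) = 32*29 = 928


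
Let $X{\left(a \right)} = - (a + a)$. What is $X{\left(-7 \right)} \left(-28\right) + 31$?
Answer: $-361$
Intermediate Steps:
$X{\left(a \right)} = - 2 a$
$X{\left(-7 \right)} \left(-28\right) + 31 = \left(-2\right) \left(-7\right) \left(-28\right) + 31 = 14 \left(-28\right) + 31 = -392 + 31 = -361$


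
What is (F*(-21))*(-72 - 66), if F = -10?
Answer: -28980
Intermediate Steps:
(F*(-21))*(-72 - 66) = (-10*(-21))*(-72 - 66) = 210*(-138) = -28980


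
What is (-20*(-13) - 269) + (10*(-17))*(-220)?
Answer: 37391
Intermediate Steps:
(-20*(-13) - 269) + (10*(-17))*(-220) = (260 - 269) - 170*(-220) = -9 + 37400 = 37391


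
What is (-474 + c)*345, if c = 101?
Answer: -128685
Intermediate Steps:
(-474 + c)*345 = (-474 + 101)*345 = -373*345 = -128685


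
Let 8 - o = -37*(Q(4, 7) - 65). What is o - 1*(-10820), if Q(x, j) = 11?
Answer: 8830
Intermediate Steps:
o = -1990 (o = 8 - (-37)*(11 - 65) = 8 - (-37)*(-54) = 8 - 1*1998 = 8 - 1998 = -1990)
o - 1*(-10820) = -1990 - 1*(-10820) = -1990 + 10820 = 8830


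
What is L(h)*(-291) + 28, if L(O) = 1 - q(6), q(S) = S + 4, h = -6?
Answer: 2647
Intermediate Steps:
q(S) = 4 + S
L(O) = -9 (L(O) = 1 - (4 + 6) = 1 - 1*10 = 1 - 10 = -9)
L(h)*(-291) + 28 = -9*(-291) + 28 = 2619 + 28 = 2647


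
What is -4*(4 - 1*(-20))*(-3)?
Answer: 288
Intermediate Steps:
-4*(4 - 1*(-20))*(-3) = -4*(4 + 20)*(-3) = -4*24*(-3) = -96*(-3) = 288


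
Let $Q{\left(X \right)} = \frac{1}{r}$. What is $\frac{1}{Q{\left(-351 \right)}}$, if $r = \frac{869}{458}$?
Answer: $\frac{869}{458} \approx 1.8974$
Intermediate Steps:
$r = \frac{869}{458}$ ($r = 869 \cdot \frac{1}{458} = \frac{869}{458} \approx 1.8974$)
$Q{\left(X \right)} = \frac{458}{869}$ ($Q{\left(X \right)} = \frac{1}{\frac{869}{458}} = \frac{458}{869}$)
$\frac{1}{Q{\left(-351 \right)}} = \frac{1}{\frac{458}{869}} = \frac{869}{458}$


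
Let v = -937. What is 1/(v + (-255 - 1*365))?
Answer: -1/1557 ≈ -0.00064226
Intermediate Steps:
1/(v + (-255 - 1*365)) = 1/(-937 + (-255 - 1*365)) = 1/(-937 + (-255 - 365)) = 1/(-937 - 620) = 1/(-1557) = -1/1557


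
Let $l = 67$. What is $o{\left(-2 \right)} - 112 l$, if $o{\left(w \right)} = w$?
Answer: $-7506$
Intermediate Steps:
$o{\left(-2 \right)} - 112 l = -2 - 7504 = -7506$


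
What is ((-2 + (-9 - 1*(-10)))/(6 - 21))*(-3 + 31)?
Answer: 28/15 ≈ 1.8667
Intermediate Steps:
((-2 + (-9 - 1*(-10)))/(6 - 21))*(-3 + 31) = ((-2 + (-9 + 10))/(-15))*28 = ((-2 + 1)*(-1/15))*28 = -1*(-1/15)*28 = (1/15)*28 = 28/15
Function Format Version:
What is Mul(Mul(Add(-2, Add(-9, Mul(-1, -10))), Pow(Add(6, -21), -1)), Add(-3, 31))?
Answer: Rational(28, 15) ≈ 1.8667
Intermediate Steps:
Mul(Mul(Add(-2, Add(-9, Mul(-1, -10))), Pow(Add(6, -21), -1)), Add(-3, 31)) = Mul(Mul(Add(-2, Add(-9, 10)), Pow(-15, -1)), 28) = Mul(Mul(Add(-2, 1), Rational(-1, 15)), 28) = Mul(Mul(-1, Rational(-1, 15)), 28) = Mul(Rational(1, 15), 28) = Rational(28, 15)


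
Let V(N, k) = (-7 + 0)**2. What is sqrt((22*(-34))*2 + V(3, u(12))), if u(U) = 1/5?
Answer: I*sqrt(1447) ≈ 38.039*I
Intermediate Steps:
u(U) = 1/5
V(N, k) = 49 (V(N, k) = (-7)**2 = 49)
sqrt((22*(-34))*2 + V(3, u(12))) = sqrt((22*(-34))*2 + 49) = sqrt(-748*2 + 49) = sqrt(-1496 + 49) = sqrt(-1447) = I*sqrt(1447)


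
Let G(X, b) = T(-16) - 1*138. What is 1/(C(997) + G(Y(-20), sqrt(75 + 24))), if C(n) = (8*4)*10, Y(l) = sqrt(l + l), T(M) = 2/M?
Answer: 8/1455 ≈ 0.0054983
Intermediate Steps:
Y(l) = sqrt(2)*sqrt(l) (Y(l) = sqrt(2*l) = sqrt(2)*sqrt(l))
C(n) = 320 (C(n) = 32*10 = 320)
G(X, b) = -1105/8 (G(X, b) = 2/(-16) - 1*138 = 2*(-1/16) - 138 = -1/8 - 138 = -1105/8)
1/(C(997) + G(Y(-20), sqrt(75 + 24))) = 1/(320 - 1105/8) = 1/(1455/8) = 8/1455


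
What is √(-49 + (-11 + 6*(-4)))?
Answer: 2*I*√21 ≈ 9.1651*I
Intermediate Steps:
√(-49 + (-11 + 6*(-4))) = √(-49 + (-11 - 24)) = √(-49 - 35) = √(-84) = 2*I*√21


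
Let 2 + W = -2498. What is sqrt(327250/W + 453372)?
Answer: 13*sqrt(268190)/10 ≈ 673.23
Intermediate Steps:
W = -2500 (W = -2 - 2498 = -2500)
sqrt(327250/W + 453372) = sqrt(327250/(-2500) + 453372) = sqrt(327250*(-1/2500) + 453372) = sqrt(-1309/10 + 453372) = sqrt(4532411/10) = 13*sqrt(268190)/10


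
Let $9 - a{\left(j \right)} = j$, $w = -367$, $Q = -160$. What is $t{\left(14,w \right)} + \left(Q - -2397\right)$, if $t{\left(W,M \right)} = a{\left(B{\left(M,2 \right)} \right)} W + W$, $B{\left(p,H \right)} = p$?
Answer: $7515$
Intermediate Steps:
$a{\left(j \right)} = 9 - j$
$t{\left(W,M \right)} = W + W \left(9 - M\right)$ ($t{\left(W,M \right)} = \left(9 - M\right) W + W = W \left(9 - M\right) + W = W + W \left(9 - M\right)$)
$t{\left(14,w \right)} + \left(Q - -2397\right) = 14 \left(10 - -367\right) - -2237 = 14 \left(10 + 367\right) + \left(-160 + 2397\right) = 14 \cdot 377 + 2237 = 5278 + 2237 = 7515$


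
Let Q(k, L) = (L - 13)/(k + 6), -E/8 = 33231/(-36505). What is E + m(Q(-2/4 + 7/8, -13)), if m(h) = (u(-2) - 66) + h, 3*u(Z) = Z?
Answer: -118151792/1861755 ≈ -63.463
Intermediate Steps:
u(Z) = Z/3
E = 265848/36505 (E = -265848/(-36505) = -265848*(-1)/36505 = -8*(-33231/36505) = 265848/36505 ≈ 7.2825)
Q(k, L) = (-13 + L)/(6 + k)
m(h) = -200/3 + h (m(h) = ((⅓)*(-2) - 66) + h = (-⅔ - 66) + h = -200/3 + h)
E + m(Q(-2/4 + 7/8, -13)) = 265848/36505 + (-200/3 + (-13 - 13)/(6 + (-2/4 + 7/8))) = 265848/36505 + (-200/3 - 26/(6 + (-2*¼ + 7*(⅛)))) = 265848/36505 + (-200/3 - 26/(6 + (-½ + 7/8))) = 265848/36505 + (-200/3 - 26/(6 + 3/8)) = 265848/36505 + (-200/3 - 26/(51/8)) = 265848/36505 + (-200/3 + (8/51)*(-26)) = 265848/36505 + (-200/3 - 208/51) = 265848/36505 - 3608/51 = -118151792/1861755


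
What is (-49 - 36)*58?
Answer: -4930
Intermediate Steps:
(-49 - 36)*58 = -85*58 = -4930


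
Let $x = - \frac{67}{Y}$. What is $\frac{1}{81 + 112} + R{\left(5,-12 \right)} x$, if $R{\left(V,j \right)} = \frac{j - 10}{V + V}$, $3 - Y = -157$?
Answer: $\frac{143041}{154400} \approx 0.92643$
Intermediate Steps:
$Y = 160$ ($Y = 3 - -157 = 3 + 157 = 160$)
$x = - \frac{67}{160} \approx -0.41875$
$R{\left(V,j \right)} = \frac{-10 + j}{2 V}$
$\frac{1}{81 + 112} + R{\left(5,-12 \right)} x = \frac{1}{81 + 112} + \frac{-10 - 12}{2 \cdot 5} \left(- \frac{67}{160}\right) = \frac{1}{193} + \frac{1}{2} \cdot \frac{1}{5} \left(-22\right) \left(- \frac{67}{160}\right) = \frac{1}{193} - - \frac{737}{800} = \frac{1}{193} + \frac{737}{800} = \frac{143041}{154400}$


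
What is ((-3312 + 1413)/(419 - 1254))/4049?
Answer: 1899/3380915 ≈ 0.00056168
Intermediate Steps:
((-3312 + 1413)/(419 - 1254))/4049 = -1899/(-835)*(1/4049) = -1899*(-1/835)*(1/4049) = (1899/835)*(1/4049) = 1899/3380915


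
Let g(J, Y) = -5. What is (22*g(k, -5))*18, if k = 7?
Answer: -1980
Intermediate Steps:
(22*g(k, -5))*18 = (22*(-5))*18 = -110*18 = -1980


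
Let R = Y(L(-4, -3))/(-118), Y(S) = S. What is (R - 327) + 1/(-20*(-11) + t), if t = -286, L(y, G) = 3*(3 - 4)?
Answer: -636649/1947 ≈ -326.99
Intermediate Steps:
L(y, G) = -3 (L(y, G) = 3*(-1) = -3)
R = 3/118 (R = -3/(-118) = -3*(-1/118) = 3/118 ≈ 0.025424)
(R - 327) + 1/(-20*(-11) + t) = (3/118 - 327) + 1/(-20*(-11) - 286) = -38583/118 + 1/(220 - 286) = -38583/118 + 1/(-66) = -38583/118 - 1/66 = -636649/1947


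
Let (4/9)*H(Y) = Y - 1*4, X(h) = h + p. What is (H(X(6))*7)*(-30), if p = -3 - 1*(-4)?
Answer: -2835/2 ≈ -1417.5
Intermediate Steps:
p = 1 (p = -3 + 4 = 1)
X(h) = 1 + h (X(h) = h + 1 = 1 + h)
H(Y) = -9 + 9*Y/4 (H(Y) = 9*(Y - 1*4)/4 = 9*(Y - 4)/4 = 9*(-4 + Y)/4 = -9 + 9*Y/4)
(H(X(6))*7)*(-30) = ((-9 + 9*(1 + 6)/4)*7)*(-30) = ((-9 + (9/4)*7)*7)*(-30) = ((-9 + 63/4)*7)*(-30) = ((27/4)*7)*(-30) = (189/4)*(-30) = -2835/2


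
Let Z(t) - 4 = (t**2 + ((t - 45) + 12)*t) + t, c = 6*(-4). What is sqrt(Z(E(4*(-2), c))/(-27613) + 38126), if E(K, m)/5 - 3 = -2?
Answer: 12*sqrt(71867782)/521 ≈ 195.26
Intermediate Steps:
c = -24
E(K, m) = 5 (E(K, m) = 15 + 5*(-2) = 15 - 10 = 5)
Z(t) = 4 + t + t**2 + t*(-33 + t) (Z(t) = 4 + ((t**2 + ((t - 45) + 12)*t) + t) = 4 + ((t**2 + ((-45 + t) + 12)*t) + t) = 4 + ((t**2 + (-33 + t)*t) + t) = 4 + ((t**2 + t*(-33 + t)) + t) = 4 + (t + t**2 + t*(-33 + t)) = 4 + t + t**2 + t*(-33 + t))
sqrt(Z(E(4*(-2), c))/(-27613) + 38126) = sqrt((4 - 32*5 + 2*5**2)/(-27613) + 38126) = sqrt((4 - 160 + 2*25)*(-1/27613) + 38126) = sqrt((4 - 160 + 50)*(-1/27613) + 38126) = sqrt(-106*(-1/27613) + 38126) = sqrt(2/521 + 38126) = sqrt(19863648/521) = 12*sqrt(71867782)/521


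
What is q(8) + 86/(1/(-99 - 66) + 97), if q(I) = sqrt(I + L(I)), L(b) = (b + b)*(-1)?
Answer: 7095/8002 + 2*I*sqrt(2) ≈ 0.88665 + 2.8284*I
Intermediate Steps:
L(b) = -2*b (L(b) = (2*b)*(-1) = -2*b)
q(I) = sqrt(-I) (q(I) = sqrt(I - 2*I) = sqrt(-I))
q(8) + 86/(1/(-99 - 66) + 97) = sqrt(-1*8) + 86/(1/(-99 - 66) + 97) = sqrt(-8) + 86/(1/(-165) + 97) = 2*I*sqrt(2) + 86/(-1/165 + 97) = 2*I*sqrt(2) + 86/(16004/165) = 2*I*sqrt(2) + 86*(165/16004) = 2*I*sqrt(2) + 7095/8002 = 7095/8002 + 2*I*sqrt(2)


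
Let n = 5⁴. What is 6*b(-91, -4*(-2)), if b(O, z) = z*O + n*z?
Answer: 25632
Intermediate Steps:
n = 625
b(O, z) = 625*z + O*z (b(O, z) = z*O + 625*z = O*z + 625*z = 625*z + O*z)
6*b(-91, -4*(-2)) = 6*((-4*(-2))*(625 - 91)) = 6*(8*534) = 6*4272 = 25632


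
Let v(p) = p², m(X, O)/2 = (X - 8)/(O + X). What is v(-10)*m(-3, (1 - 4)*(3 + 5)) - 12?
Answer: 1876/27 ≈ 69.481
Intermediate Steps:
m(X, O) = 2*(-8 + X)/(O + X) (m(X, O) = 2*((X - 8)/(O + X)) = 2*((-8 + X)/(O + X)) = 2*(-8 + X)/(O + X))
v(-10)*m(-3, (1 - 4)*(3 + 5)) - 12 = (-10)²*(2*(-8 - 3)/((1 - 4)*(3 + 5) - 3)) - 12 = 100*(2*(-11)/(-3*8 - 3)) - 12 = 100*(2*(-11)/(-24 - 3)) - 12 = 100*(2*(-11)/(-27)) - 12 = 100*(2*(-1/27)*(-11)) - 12 = 100*(22/27) - 12 = 2200/27 - 12 = 1876/27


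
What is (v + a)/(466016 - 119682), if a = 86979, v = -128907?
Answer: -20964/173167 ≈ -0.12106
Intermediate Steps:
(v + a)/(466016 - 119682) = (-128907 + 86979)/(466016 - 119682) = -41928/346334 = -41928*1/346334 = -20964/173167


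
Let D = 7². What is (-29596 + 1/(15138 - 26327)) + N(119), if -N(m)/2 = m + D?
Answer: -334909149/11189 ≈ -29932.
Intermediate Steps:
D = 49
N(m) = -98 - 2*m (N(m) = -2*(m + 49) = -2*(49 + m) = -98 - 2*m)
(-29596 + 1/(15138 - 26327)) + N(119) = (-29596 + 1/(15138 - 26327)) + (-98 - 2*119) = (-29596 + 1/(-11189)) + (-98 - 238) = (-29596 - 1/11189) - 336 = -331149645/11189 - 336 = -334909149/11189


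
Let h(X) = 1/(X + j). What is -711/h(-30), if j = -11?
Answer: 29151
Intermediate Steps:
h(X) = 1/(-11 + X) (h(X) = 1/(X - 11) = 1/(-11 + X))
-711/h(-30) = -711/(1/(-11 - 30)) = -711/(1/(-41)) = -711/(-1/41) = -711*(-41) = 29151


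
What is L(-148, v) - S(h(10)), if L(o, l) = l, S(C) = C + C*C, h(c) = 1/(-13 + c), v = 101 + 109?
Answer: 1892/9 ≈ 210.22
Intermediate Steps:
v = 210
S(C) = C + C**2
L(-148, v) - S(h(10)) = 210 - (1 + 1/(-13 + 10))/(-13 + 10) = 210 - (1 + 1/(-3))/(-3) = 210 - (-1)*(1 - 1/3)/3 = 210 - (-1)*2/(3*3) = 210 - 1*(-2/9) = 210 + 2/9 = 1892/9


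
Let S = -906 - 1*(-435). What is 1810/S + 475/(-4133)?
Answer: -7704455/1946643 ≈ -3.9578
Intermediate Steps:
S = -471 (S = -906 + 435 = -471)
1810/S + 475/(-4133) = 1810/(-471) + 475/(-4133) = 1810*(-1/471) + 475*(-1/4133) = -1810/471 - 475/4133 = -7704455/1946643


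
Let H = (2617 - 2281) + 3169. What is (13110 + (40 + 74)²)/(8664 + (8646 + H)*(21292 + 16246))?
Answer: 13053/228066451 ≈ 5.7233e-5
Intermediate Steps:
H = 3505 (H = 336 + 3169 = 3505)
(13110 + (40 + 74)²)/(8664 + (8646 + H)*(21292 + 16246)) = (13110 + (40 + 74)²)/(8664 + (8646 + 3505)*(21292 + 16246)) = (13110 + 114²)/(8664 + 12151*37538) = (13110 + 12996)/(8664 + 456124238) = 26106/456132902 = 26106*(1/456132902) = 13053/228066451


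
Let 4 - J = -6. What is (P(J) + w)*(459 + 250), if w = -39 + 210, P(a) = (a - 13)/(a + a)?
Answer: 2422653/20 ≈ 1.2113e+5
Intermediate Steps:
J = 10 (J = 4 - 1*(-6) = 4 + 6 = 10)
P(a) = (-13 + a)/(2*a) (P(a) = (-13 + a)/((2*a)) = (-13 + a)*(1/(2*a)) = (-13 + a)/(2*a))
w = 171
(P(J) + w)*(459 + 250) = ((1/2)*(-13 + 10)/10 + 171)*(459 + 250) = ((1/2)*(1/10)*(-3) + 171)*709 = (-3/20 + 171)*709 = (3417/20)*709 = 2422653/20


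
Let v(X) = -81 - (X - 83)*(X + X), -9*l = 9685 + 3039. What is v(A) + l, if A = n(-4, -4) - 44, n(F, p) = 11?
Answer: -82357/9 ≈ -9150.8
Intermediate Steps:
A = -33 (A = 11 - 44 = -33)
l = -12724/9 (l = -(9685 + 3039)/9 = -⅑*12724 = -12724/9 ≈ -1413.8)
v(X) = -81 - 2*X*(-83 + X) (v(X) = -81 - (-83 + X)*2*X = -81 - 2*X*(-83 + X))
v(A) + l = (-81 - 2*(-33)² + 166*(-33)) - 12724/9 = (-81 - 2*1089 - 5478) - 12724/9 = (-81 - 2178 - 5478) - 12724/9 = -7737 - 12724/9 = -82357/9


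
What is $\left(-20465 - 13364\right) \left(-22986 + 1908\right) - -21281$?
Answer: $713068943$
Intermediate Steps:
$\left(-20465 - 13364\right) \left(-22986 + 1908\right) - -21281 = \left(-33829\right) \left(-21078\right) + 21281 = 713047662 + 21281 = 713068943$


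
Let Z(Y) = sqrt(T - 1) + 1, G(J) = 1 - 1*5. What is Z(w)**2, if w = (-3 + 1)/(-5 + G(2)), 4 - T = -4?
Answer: (1 + sqrt(7))**2 ≈ 13.292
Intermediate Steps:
T = 8 (T = 4 - 1*(-4) = 4 + 4 = 8)
G(J) = -4 (G(J) = 1 - 5 = -4)
w = 2/9 (w = (-3 + 1)/(-5 - 4) = -2/(-9) = -2*(-1/9) = 2/9 ≈ 0.22222)
Z(Y) = 1 + sqrt(7) (Z(Y) = sqrt(8 - 1) + 1 = sqrt(7) + 1 = 1 + sqrt(7))
Z(w)**2 = (1 + sqrt(7))**2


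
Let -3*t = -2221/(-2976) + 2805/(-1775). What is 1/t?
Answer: 3169440/881081 ≈ 3.5972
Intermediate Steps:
t = 881081/3169440 (t = -(-2221/(-2976) + 2805/(-1775))/3 = -(-2221*(-1/2976) + 2805*(-1/1775))/3 = -(2221/2976 - 561/355)/3 = -⅓*(-881081/1056480) = 881081/3169440 ≈ 0.27799)
1/t = 1/(881081/3169440) = 3169440/881081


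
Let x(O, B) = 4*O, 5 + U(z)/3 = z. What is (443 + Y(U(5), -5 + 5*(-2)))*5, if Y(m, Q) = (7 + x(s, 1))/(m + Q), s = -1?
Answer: 2214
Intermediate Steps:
U(z) = -15 + 3*z
Y(m, Q) = 3/(Q + m) (Y(m, Q) = (7 + 4*(-1))/(m + Q) = (7 - 4)/(Q + m) = 3/(Q + m))
(443 + Y(U(5), -5 + 5*(-2)))*5 = (443 + 3/((-5 + 5*(-2)) + (-15 + 3*5)))*5 = (443 + 3/((-5 - 10) + (-15 + 15)))*5 = (443 + 3/(-15 + 0))*5 = (443 + 3/(-15))*5 = (443 + 3*(-1/15))*5 = (443 - ⅕)*5 = (2214/5)*5 = 2214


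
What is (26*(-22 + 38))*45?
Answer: 18720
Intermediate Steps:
(26*(-22 + 38))*45 = (26*16)*45 = 416*45 = 18720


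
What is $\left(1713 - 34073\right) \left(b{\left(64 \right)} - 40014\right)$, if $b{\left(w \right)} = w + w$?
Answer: $1290710960$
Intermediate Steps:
$b{\left(w \right)} = 2 w$
$\left(1713 - 34073\right) \left(b{\left(64 \right)} - 40014\right) = \left(1713 - 34073\right) \left(2 \cdot 64 - 40014\right) = - 32360 \left(128 - 40014\right) = \left(-32360\right) \left(-39886\right) = 1290710960$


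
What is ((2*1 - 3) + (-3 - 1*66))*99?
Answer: -6930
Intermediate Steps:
((2*1 - 3) + (-3 - 1*66))*99 = ((2 - 3) + (-3 - 66))*99 = (-1 - 69)*99 = -70*99 = -6930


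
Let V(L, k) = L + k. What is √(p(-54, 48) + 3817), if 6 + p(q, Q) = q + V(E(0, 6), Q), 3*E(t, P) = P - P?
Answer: √3805 ≈ 61.685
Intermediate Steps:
E(t, P) = 0 (E(t, P) = (P - P)/3 = (⅓)*0 = 0)
p(q, Q) = -6 + Q + q (p(q, Q) = -6 + (q + (0 + Q)) = -6 + (q + Q) = -6 + (Q + q) = -6 + Q + q)
√(p(-54, 48) + 3817) = √((-6 + 48 - 54) + 3817) = √(-12 + 3817) = √3805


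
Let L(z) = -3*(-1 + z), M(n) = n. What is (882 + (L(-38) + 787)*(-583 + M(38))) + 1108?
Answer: -490690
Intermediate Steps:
L(z) = 3 - 3*z
(882 + (L(-38) + 787)*(-583 + M(38))) + 1108 = (882 + ((3 - 3*(-38)) + 787)*(-583 + 38)) + 1108 = (882 + ((3 + 114) + 787)*(-545)) + 1108 = (882 + (117 + 787)*(-545)) + 1108 = (882 + 904*(-545)) + 1108 = (882 - 492680) + 1108 = -491798 + 1108 = -490690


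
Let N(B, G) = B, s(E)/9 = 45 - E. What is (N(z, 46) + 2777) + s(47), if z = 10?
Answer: 2769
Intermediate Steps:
s(E) = 405 - 9*E (s(E) = 9*(45 - E) = 405 - 9*E)
(N(z, 46) + 2777) + s(47) = (10 + 2777) + (405 - 9*47) = 2787 + (405 - 423) = 2787 - 18 = 2769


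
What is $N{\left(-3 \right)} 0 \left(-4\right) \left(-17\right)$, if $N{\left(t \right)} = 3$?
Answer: $0$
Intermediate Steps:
$N{\left(-3 \right)} 0 \left(-4\right) \left(-17\right) = 3 \cdot 0 \left(-4\right) \left(-17\right) = 3 \cdot 0 \left(-17\right) = 0 \left(-17\right) = 0$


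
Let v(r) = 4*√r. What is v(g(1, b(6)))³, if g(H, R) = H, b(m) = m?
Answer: 64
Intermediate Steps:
v(g(1, b(6)))³ = (4*√1)³ = (4*1)³ = 4³ = 64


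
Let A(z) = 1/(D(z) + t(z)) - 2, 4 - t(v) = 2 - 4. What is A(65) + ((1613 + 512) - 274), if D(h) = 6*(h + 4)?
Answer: 776581/420 ≈ 1849.0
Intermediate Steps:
t(v) = 6 (t(v) = 4 - (2 - 4) = 4 - 1*(-2) = 4 + 2 = 6)
D(h) = 24 + 6*h (D(h) = 6*(4 + h) = 24 + 6*h)
A(z) = -2 + 1/(30 + 6*z) (A(z) = 1/((24 + 6*z) + 6) - 2 = 1/(30 + 6*z) - 2 = -2 + 1/(30 + 6*z))
A(65) + ((1613 + 512) - 274) = (-59 - 12*65)/(6*(5 + 65)) + ((1613 + 512) - 274) = (⅙)*(-59 - 780)/70 + (2125 - 274) = (⅙)*(1/70)*(-839) + 1851 = -839/420 + 1851 = 776581/420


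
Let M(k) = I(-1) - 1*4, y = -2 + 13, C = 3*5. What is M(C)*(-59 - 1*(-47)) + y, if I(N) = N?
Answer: 71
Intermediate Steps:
C = 15
y = 11
M(k) = -5 (M(k) = -1 - 1*4 = -1 - 4 = -5)
M(C)*(-59 - 1*(-47)) + y = -5*(-59 - 1*(-47)) + 11 = -5*(-59 + 47) + 11 = -5*(-12) + 11 = 60 + 11 = 71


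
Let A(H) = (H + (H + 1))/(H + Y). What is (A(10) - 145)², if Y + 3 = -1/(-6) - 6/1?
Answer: 16129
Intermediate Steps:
Y = -53/6 (Y = -3 + (-1/(-6) - 6/1) = -3 + (-1*(-⅙) - 6*1) = -3 + (⅙ - 6) = -3 - 35/6 = -53/6 ≈ -8.8333)
A(H) = (1 + 2*H)/(-53/6 + H) (A(H) = (H + (H + 1))/(H - 53/6) = (H + (1 + H))/(-53/6 + H) = (1 + 2*H)/(-53/6 + H))
(A(10) - 145)² = (6*(1 + 2*10)/(-53 + 6*10) - 145)² = (6*(1 + 20)/(-53 + 60) - 145)² = (6*21/7 - 145)² = (6*(⅐)*21 - 145)² = (18 - 145)² = (-127)² = 16129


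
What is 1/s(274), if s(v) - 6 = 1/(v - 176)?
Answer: 98/589 ≈ 0.16638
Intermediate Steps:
s(v) = 6 + 1/(-176 + v) (s(v) = 6 + 1/(v - 176) = 6 + 1/(-176 + v))
1/s(274) = 1/((-1055 + 6*274)/(-176 + 274)) = 1/((-1055 + 1644)/98) = 1/((1/98)*589) = 1/(589/98) = 98/589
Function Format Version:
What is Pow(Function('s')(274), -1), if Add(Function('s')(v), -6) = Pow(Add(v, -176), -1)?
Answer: Rational(98, 589) ≈ 0.16638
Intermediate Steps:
Function('s')(v) = Add(6, Pow(Add(-176, v), -1)) (Function('s')(v) = Add(6, Pow(Add(v, -176), -1)) = Add(6, Pow(Add(-176, v), -1)))
Pow(Function('s')(274), -1) = Pow(Mul(Pow(Add(-176, 274), -1), Add(-1055, Mul(6, 274))), -1) = Pow(Mul(Pow(98, -1), Add(-1055, 1644)), -1) = Pow(Mul(Rational(1, 98), 589), -1) = Pow(Rational(589, 98), -1) = Rational(98, 589)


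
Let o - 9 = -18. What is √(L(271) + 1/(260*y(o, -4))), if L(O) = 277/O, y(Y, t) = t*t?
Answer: √20302890465/140920 ≈ 1.0111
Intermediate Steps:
o = -9 (o = 9 - 18 = -9)
y(Y, t) = t²
√(L(271) + 1/(260*y(o, -4))) = √(277/271 + 1/(260*(-4)²)) = √(277*(1/271) + 1/(260*16)) = √(277/271 + 1/4160) = √(1152591/1127360) = √20302890465/140920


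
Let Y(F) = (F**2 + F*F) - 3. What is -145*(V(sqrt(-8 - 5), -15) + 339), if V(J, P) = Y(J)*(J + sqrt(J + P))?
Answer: -49155 + 4205*sqrt(-15 + I*sqrt(13)) + 4205*I*sqrt(13) ≈ -47212.0 + 31563.0*I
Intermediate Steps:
Y(F) = -3 + 2*F**2 (Y(F) = (F**2 + F**2) - 3 = 2*F**2 - 3 = -3 + 2*F**2)
V(J, P) = (-3 + 2*J**2)*(J + sqrt(J + P))
-145*(V(sqrt(-8 - 5), -15) + 339) = -145*((-3 + 2*(sqrt(-8 - 5))**2)*(sqrt(-8 - 5) + sqrt(sqrt(-8 - 5) - 15)) + 339) = -145*((-3 + 2*(sqrt(-13))**2)*(sqrt(-13) + sqrt(sqrt(-13) - 15)) + 339) = -145*((-3 + 2*(I*sqrt(13))**2)*(I*sqrt(13) + sqrt(I*sqrt(13) - 15)) + 339) = -145*((-3 + 2*(-13))*(I*sqrt(13) + sqrt(-15 + I*sqrt(13))) + 339) = -145*((-3 - 26)*(sqrt(-15 + I*sqrt(13)) + I*sqrt(13)) + 339) = -145*(-29*(sqrt(-15 + I*sqrt(13)) + I*sqrt(13)) + 339) = -145*((-29*sqrt(-15 + I*sqrt(13)) - 29*I*sqrt(13)) + 339) = -145*(339 - 29*sqrt(-15 + I*sqrt(13)) - 29*I*sqrt(13)) = -49155 + 4205*sqrt(-15 + I*sqrt(13)) + 4205*I*sqrt(13)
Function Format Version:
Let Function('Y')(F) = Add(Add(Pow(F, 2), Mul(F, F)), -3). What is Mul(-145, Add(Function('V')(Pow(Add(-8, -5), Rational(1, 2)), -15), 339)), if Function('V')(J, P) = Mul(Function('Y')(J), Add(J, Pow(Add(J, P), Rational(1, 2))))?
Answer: Add(-49155, Mul(4205, Pow(Add(-15, Mul(I, Pow(13, Rational(1, 2)))), Rational(1, 2))), Mul(4205, I, Pow(13, Rational(1, 2)))) ≈ Add(-47212., Mul(31563., I))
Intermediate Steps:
Function('Y')(F) = Add(-3, Mul(2, Pow(F, 2))) (Function('Y')(F) = Add(Add(Pow(F, 2), Pow(F, 2)), -3) = Add(Mul(2, Pow(F, 2)), -3) = Add(-3, Mul(2, Pow(F, 2))))
Function('V')(J, P) = Mul(Add(-3, Mul(2, Pow(J, 2))), Add(J, Pow(Add(J, P), Rational(1, 2))))
Mul(-145, Add(Function('V')(Pow(Add(-8, -5), Rational(1, 2)), -15), 339)) = Mul(-145, Add(Mul(Add(-3, Mul(2, Pow(Pow(Add(-8, -5), Rational(1, 2)), 2))), Add(Pow(Add(-8, -5), Rational(1, 2)), Pow(Add(Pow(Add(-8, -5), Rational(1, 2)), -15), Rational(1, 2)))), 339)) = Mul(-145, Add(Mul(Add(-3, Mul(2, Pow(Pow(-13, Rational(1, 2)), 2))), Add(Pow(-13, Rational(1, 2)), Pow(Add(Pow(-13, Rational(1, 2)), -15), Rational(1, 2)))), 339)) = Mul(-145, Add(Mul(Add(-3, Mul(2, Pow(Mul(I, Pow(13, Rational(1, 2))), 2))), Add(Mul(I, Pow(13, Rational(1, 2))), Pow(Add(Mul(I, Pow(13, Rational(1, 2))), -15), Rational(1, 2)))), 339)) = Mul(-145, Add(Mul(Add(-3, Mul(2, -13)), Add(Mul(I, Pow(13, Rational(1, 2))), Pow(Add(-15, Mul(I, Pow(13, Rational(1, 2)))), Rational(1, 2)))), 339)) = Mul(-145, Add(Mul(Add(-3, -26), Add(Pow(Add(-15, Mul(I, Pow(13, Rational(1, 2)))), Rational(1, 2)), Mul(I, Pow(13, Rational(1, 2))))), 339)) = Mul(-145, Add(Mul(-29, Add(Pow(Add(-15, Mul(I, Pow(13, Rational(1, 2)))), Rational(1, 2)), Mul(I, Pow(13, Rational(1, 2))))), 339)) = Mul(-145, Add(Add(Mul(-29, Pow(Add(-15, Mul(I, Pow(13, Rational(1, 2)))), Rational(1, 2))), Mul(-29, I, Pow(13, Rational(1, 2)))), 339)) = Mul(-145, Add(339, Mul(-29, Pow(Add(-15, Mul(I, Pow(13, Rational(1, 2)))), Rational(1, 2))), Mul(-29, I, Pow(13, Rational(1, 2))))) = Add(-49155, Mul(4205, Pow(Add(-15, Mul(I, Pow(13, Rational(1, 2)))), Rational(1, 2))), Mul(4205, I, Pow(13, Rational(1, 2))))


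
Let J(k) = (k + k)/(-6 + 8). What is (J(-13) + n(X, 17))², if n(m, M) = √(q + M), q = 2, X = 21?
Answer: (13 - √19)² ≈ 74.669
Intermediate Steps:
J(k) = k (J(k) = (2*k)/2 = (2*k)*(½) = k)
n(m, M) = √(2 + M)
(J(-13) + n(X, 17))² = (-13 + √(2 + 17))² = (-13 + √19)²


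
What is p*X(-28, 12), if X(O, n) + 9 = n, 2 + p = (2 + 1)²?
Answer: 21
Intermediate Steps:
p = 7 (p = -2 + (2 + 1)² = -2 + 3² = -2 + 9 = 7)
X(O, n) = -9 + n
p*X(-28, 12) = 7*(-9 + 12) = 7*3 = 21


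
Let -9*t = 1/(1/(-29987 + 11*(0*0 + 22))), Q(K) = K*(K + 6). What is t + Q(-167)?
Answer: 30192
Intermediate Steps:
Q(K) = K*(6 + K)
t = 3305 (t = -(-29987/9 + 11*(0*0 + 22)/9) = -(-29987/9 + 11*(0 + 22)/9) = -1/(9*(1/(-29987 + 11*22))) = -1/(9*(1/(-29987 + 242))) = -1/(9*(1/(-29745))) = -1/(9*(-1/29745)) = -⅑*(-29745) = 3305)
t + Q(-167) = 3305 - 167*(6 - 167) = 3305 - 167*(-161) = 3305 + 26887 = 30192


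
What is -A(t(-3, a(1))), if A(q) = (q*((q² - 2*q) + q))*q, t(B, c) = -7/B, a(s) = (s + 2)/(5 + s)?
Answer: -1372/81 ≈ -16.938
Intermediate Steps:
a(s) = (2 + s)/(5 + s)
A(q) = q²*(q² - q) (A(q) = (q*(q² - q))*q = q²*(q² - q))
-A(t(-3, a(1))) = -(-7/(-3))³*(-1 - 7/(-3)) = -(-7*(-⅓))³*(-1 - 7*(-⅓)) = -(7/3)³*(-1 + 7/3) = -343*4/(27*3) = -1*1372/81 = -1372/81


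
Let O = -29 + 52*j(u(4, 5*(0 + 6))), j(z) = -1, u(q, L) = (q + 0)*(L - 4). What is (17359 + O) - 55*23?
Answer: 16013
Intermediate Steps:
u(q, L) = q*(-4 + L)
O = -81 (O = -29 + 52*(-1) = -29 - 52 = -81)
(17359 + O) - 55*23 = (17359 - 81) - 55*23 = 17278 - 1265 = 16013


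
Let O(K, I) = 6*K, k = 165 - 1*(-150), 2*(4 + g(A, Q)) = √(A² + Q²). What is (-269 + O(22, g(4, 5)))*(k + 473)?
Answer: -107956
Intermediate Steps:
g(A, Q) = -4 + √(A² + Q²)/2
k = 315 (k = 165 + 150 = 315)
(-269 + O(22, g(4, 5)))*(k + 473) = (-269 + 6*22)*(315 + 473) = (-269 + 132)*788 = -137*788 = -107956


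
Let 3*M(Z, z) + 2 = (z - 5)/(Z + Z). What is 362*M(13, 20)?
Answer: -6697/39 ≈ -171.72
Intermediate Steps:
M(Z, z) = -⅔ + (-5 + z)/(6*Z) (M(Z, z) = -⅔ + ((z - 5)/(Z + Z))/3 = -⅔ + ((-5 + z)/((2*Z)))/3 = -⅔ + ((-5 + z)*(1/(2*Z)))/3 = -⅔ + ((-5 + z)/(2*Z))/3 = -⅔ + (-5 + z)/(6*Z))
362*M(13, 20) = 362*((⅙)*(-5 + 20 - 4*13)/13) = 362*((⅙)*(1/13)*(-5 + 20 - 52)) = 362*((⅙)*(1/13)*(-37)) = 362*(-37/78) = -6697/39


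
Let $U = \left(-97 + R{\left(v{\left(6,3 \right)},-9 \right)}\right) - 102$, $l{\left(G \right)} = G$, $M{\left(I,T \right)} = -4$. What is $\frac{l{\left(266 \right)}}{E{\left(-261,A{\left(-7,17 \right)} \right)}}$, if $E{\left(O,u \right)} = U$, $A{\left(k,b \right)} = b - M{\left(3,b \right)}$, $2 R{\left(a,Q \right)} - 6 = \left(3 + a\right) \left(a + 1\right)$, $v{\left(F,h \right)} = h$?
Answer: $- \frac{133}{92} \approx -1.4457$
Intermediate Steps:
$R{\left(a,Q \right)} = 3 + \frac{\left(1 + a\right) \left(3 + a\right)}{2}$ ($R{\left(a,Q \right)} = 3 + \frac{\left(3 + a\right) \left(a + 1\right)}{2} = 3 + \frac{\left(3 + a\right) \left(1 + a\right)}{2} = 3 + \frac{\left(1 + a\right) \left(3 + a\right)}{2}$)
$A{\left(k,b \right)} = 4 + b$ ($A{\left(k,b \right)} = b - -4 = b + 4 = 4 + b$)
$U = -184$ ($U = \left(-97 + \left(\frac{9}{2} + \frac{3^{2}}{2} + 2 \cdot 3\right)\right) - 102 = \left(-97 + \left(\frac{9}{2} + \frac{1}{2} \cdot 9 + 6\right)\right) - 102 = \left(-97 + \left(\frac{9}{2} + \frac{9}{2} + 6\right)\right) - 102 = \left(-97 + 15\right) - 102 = -82 - 102 = -184$)
$E{\left(O,u \right)} = -184$
$\frac{l{\left(266 \right)}}{E{\left(-261,A{\left(-7,17 \right)} \right)}} = \frac{266}{-184} = 266 \left(- \frac{1}{184}\right) = - \frac{133}{92}$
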